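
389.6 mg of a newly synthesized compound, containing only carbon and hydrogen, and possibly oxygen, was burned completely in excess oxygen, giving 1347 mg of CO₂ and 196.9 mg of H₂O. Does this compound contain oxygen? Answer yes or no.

no

mol C = 1.347 g CO₂ ÷ 44.009 g/mol = 0.030607 mol
mol H = 2 × 0.1969 g H₂O ÷ 18.015 g/mol = 0.021860 mol
C and H together account for 0.38966 g — essentially the entire 0.3896 g sample — so the compound contains no oxygen.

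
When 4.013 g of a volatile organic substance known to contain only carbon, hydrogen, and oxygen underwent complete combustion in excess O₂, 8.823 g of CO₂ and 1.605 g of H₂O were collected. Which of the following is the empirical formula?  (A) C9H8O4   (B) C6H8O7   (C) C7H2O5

(A) C9H8O4

mol C = 8.823 g CO₂ ÷ 44.009 g/mol = 0.20048 mol
mol H = 2 × 1.605 g H₂O ÷ 18.015 g/mol = 0.17818 mol
mass O = 4.013 − (2.4080 + 0.17961) = 1.4254 g → mol O = 1.4254 ÷ 15.999 = 0.089093 mol
Divide by the smallest (0.089093 mol): C 2.250, H 2.000, O 1.000
Multiplying each by 4 gives whole numbers: C 9.00, H 8.00, O 4.00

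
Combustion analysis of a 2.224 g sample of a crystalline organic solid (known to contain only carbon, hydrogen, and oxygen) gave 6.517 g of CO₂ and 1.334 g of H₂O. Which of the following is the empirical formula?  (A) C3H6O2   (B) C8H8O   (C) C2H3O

mol C = 6.517 g CO₂ ÷ 44.009 g/mol = 0.14808 mol
mol H = 2 × 1.334 g H₂O ÷ 18.015 g/mol = 0.14810 mol
mass O = 2.224 − (1.7786 + 0.14928) = 0.29609 g → mol O = 0.29609 ÷ 15.999 = 0.018507 mol
Divide by the smallest (0.018507 mol): C 8.002, H 8.002, O 1.000

(B) C8H8O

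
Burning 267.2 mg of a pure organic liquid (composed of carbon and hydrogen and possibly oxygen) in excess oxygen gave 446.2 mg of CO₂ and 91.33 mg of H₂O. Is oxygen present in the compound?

mol C = 0.4462 g CO₂ ÷ 44.009 g/mol = 0.010139 mol
mol H = 2 × 0.09133 g H₂O ÷ 18.015 g/mol = 0.010139 mol
C and H account for only 0.13200 g of the 0.2672 g sample; the remaining 0.13520 g must be oxygen.

yes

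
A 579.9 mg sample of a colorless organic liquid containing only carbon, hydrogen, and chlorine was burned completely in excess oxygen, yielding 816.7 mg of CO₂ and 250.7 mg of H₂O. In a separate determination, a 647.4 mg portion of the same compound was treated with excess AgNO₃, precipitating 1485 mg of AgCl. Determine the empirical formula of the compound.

C2H3Cl

mol C = 0.8167 g CO₂ ÷ 44.009 g/mol = 0.018558 mol
mol H = 2 × 0.2507 g H₂O ÷ 18.015 g/mol = 0.027832 mol
From the AgCl data: mol Cl per gram of compound = (1.485 ÷ 143.318) ÷ 0.6474 = 0.016005 mol/g, so in the 0.5799 g combustion sample mol Cl = 0.0092812 mol
Divide by the smallest (0.0092812 mol): C 1.999, H 2.999, Cl 1.000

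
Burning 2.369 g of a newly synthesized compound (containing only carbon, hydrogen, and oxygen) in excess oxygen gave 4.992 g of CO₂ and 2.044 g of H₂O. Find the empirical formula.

C7H14O3

mol C = 4.992 g CO₂ ÷ 44.009 g/mol = 0.11343 mol
mol H = 2 × 2.044 g H₂O ÷ 18.015 g/mol = 0.22692 mol
mass O = 2.369 − (1.3624 + 0.22874) = 0.77784 g → mol O = 0.77784 ÷ 15.999 = 0.048618 mol
Divide by the smallest (0.048618 mol): C 2.333, H 4.667, O 1.000
Multiplying each by 3 gives whole numbers: C 7.00, H 14.00, O 3.00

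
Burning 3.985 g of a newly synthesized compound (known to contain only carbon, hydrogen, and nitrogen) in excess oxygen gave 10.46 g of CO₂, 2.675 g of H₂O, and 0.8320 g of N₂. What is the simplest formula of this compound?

C4H5N

mol C = 10.46 g CO₂ ÷ 44.009 g/mol = 0.23768 mol
mol H = 2 × 2.675 g H₂O ÷ 18.015 g/mol = 0.29697 mol
mol N = 2 × 0.8320 g N₂ ÷ 28.014 g/mol = 0.059399 mol
Divide by the smallest (0.059399 mol): C 4.001, H 5.000, N 1.000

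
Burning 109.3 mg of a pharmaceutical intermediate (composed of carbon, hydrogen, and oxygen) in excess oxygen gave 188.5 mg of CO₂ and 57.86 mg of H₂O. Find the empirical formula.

C4H6O3

mol C = 0.1885 g CO₂ ÷ 44.009 g/mol = 0.0042832 mol
mol H = 2 × 0.05786 g H₂O ÷ 18.015 g/mol = 0.0064235 mol
mass O = 0.1093 − (0.051446 + 0.0064749) = 0.051379 g → mol O = 0.051379 ÷ 15.999 = 0.0032114 mol
Divide by the smallest (0.0032114 mol): C 1.334, H 2.000, O 1.000
Multiplying each by 3 gives whole numbers: C 4.00, H 6.00, O 3.00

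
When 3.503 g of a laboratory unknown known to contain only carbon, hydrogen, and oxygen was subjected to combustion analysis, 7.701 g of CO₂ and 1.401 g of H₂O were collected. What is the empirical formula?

C9H8O4

mol C = 7.701 g CO₂ ÷ 44.009 g/mol = 0.17499 mol
mol H = 2 × 1.401 g H₂O ÷ 18.015 g/mol = 0.15554 mol
mass O = 3.503 − (2.1018 + 0.15678) = 1.2445 g → mol O = 1.2445 ÷ 15.999 = 0.077783 mol
Divide by the smallest (0.077783 mol): C 2.250, H 2.000, O 1.000
Multiplying each by 4 gives whole numbers: C 9.00, H 8.00, O 4.00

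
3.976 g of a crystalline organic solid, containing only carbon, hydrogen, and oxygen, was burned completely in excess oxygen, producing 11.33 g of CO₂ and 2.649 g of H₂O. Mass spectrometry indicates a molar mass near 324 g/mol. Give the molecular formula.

C21H24O3

mol C = 11.33 g CO₂ ÷ 44.009 g/mol = 0.25745 mol
mol H = 2 × 2.649 g H₂O ÷ 18.015 g/mol = 0.29409 mol
mass O = 3.976 − (3.0922 + 0.29644) = 0.58736 g → mol O = 0.58736 ÷ 15.999 = 0.036712 mol
Divide by the smallest (0.036712 mol): C 7.013, H 8.011, O 1.000
Empirical formula: C7H8O
Empirical-formula mass = 108.14 g/mol; 324 ÷ 108.14 ≈ 3, so the molecular formula is C21H24O3.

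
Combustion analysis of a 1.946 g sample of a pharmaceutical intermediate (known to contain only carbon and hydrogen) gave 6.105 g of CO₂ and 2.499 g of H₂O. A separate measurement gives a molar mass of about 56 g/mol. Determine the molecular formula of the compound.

mol C = 6.105 g CO₂ ÷ 44.009 g/mol = 0.13872 mol
mol H = 2 × 2.499 g H₂O ÷ 18.015 g/mol = 0.27744 mol
Divide by the smallest (0.13872 mol): C 1.000, H 2.000
Empirical formula: CH2
Empirical-formula mass = 14.03 g/mol; 56 ÷ 14.03 ≈ 4, so the molecular formula is C4H8.

C4H8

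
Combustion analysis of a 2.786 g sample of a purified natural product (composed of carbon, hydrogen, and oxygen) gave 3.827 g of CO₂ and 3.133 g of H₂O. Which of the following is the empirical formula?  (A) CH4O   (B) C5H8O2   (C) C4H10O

(A) CH4O

mol C = 3.827 g CO₂ ÷ 44.009 g/mol = 0.086959 mol
mol H = 2 × 3.133 g H₂O ÷ 18.015 g/mol = 0.34782 mol
mass O = 2.786 − (1.0445 + 0.35060) = 1.3909 g → mol O = 1.3909 ÷ 15.999 = 0.086938 mol
Divide by the smallest (0.086938 mol): C 1.000, H 4.001, O 1.000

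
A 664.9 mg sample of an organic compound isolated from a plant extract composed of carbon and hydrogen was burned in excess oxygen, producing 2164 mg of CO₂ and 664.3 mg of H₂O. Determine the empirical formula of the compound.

mol C = 2.164 g CO₂ ÷ 44.009 g/mol = 0.049172 mol
mol H = 2 × 0.6643 g H₂O ÷ 18.015 g/mol = 0.073750 mol
Divide by the smallest (0.049172 mol): C 1.000, H 1.500
Multiplying each by 2 gives whole numbers: C 2.00, H 3.00

C2H3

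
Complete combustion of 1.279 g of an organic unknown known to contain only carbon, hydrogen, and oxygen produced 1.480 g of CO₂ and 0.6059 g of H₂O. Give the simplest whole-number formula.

C2H4O3

mol C = 1.480 g CO₂ ÷ 44.009 g/mol = 0.033629 mol
mol H = 2 × 0.6059 g H₂O ÷ 18.015 g/mol = 0.067266 mol
mass O = 1.279 − (0.40392 + 0.067804) = 0.80727 g → mol O = 0.80727 ÷ 15.999 = 0.050458 mol
Divide by the smallest (0.033629 mol): C 1.000, H 2.000, O 1.500
Multiplying each by 2 gives whole numbers: C 2.00, H 4.00, O 3.00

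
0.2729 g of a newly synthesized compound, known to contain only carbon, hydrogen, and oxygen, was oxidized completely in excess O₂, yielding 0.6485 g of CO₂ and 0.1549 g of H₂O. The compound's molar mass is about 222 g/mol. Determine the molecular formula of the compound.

mol C = 0.6485 g CO₂ ÷ 44.009 g/mol = 0.014736 mol
mol H = 2 × 0.1549 g H₂O ÷ 18.015 g/mol = 0.017197 mol
mass O = 0.2729 − (0.17699 + 0.017334) = 0.078576 g → mol O = 0.078576 ÷ 15.999 = 0.0049113 mol
Divide by the smallest (0.0049113 mol): C 3.000, H 3.501, O 1.000
Multiplying each by 2 gives whole numbers: C 6.00, H 7.00, O 2.00
Empirical formula: C6H7O2
Empirical-formula mass = 111.12 g/mol; 222 ÷ 111.12 ≈ 2, so the molecular formula is C12H14O4.

C12H14O4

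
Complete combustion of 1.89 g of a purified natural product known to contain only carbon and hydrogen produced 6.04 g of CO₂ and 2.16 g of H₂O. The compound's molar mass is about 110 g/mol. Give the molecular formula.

C8H14

mol C = 6.04 g CO₂ ÷ 44.009 g/mol = 0.1372 mol
mol H = 2 × 2.16 g H₂O ÷ 18.015 g/mol = 0.2398 mol
Divide by the smallest (0.1372 mol): C 1.000, H 1.747
Multiplying each by 4 gives whole numbers: C 4.00, H 6.99
Empirical formula: C4H7
Empirical-formula mass = 55.10 g/mol; 110 ÷ 55.10 ≈ 2, so the molecular formula is C8H14.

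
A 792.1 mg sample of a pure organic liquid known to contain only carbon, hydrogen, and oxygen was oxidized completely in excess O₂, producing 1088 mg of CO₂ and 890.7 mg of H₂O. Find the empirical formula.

mol C = 1.088 g CO₂ ÷ 44.009 g/mol = 0.024722 mol
mol H = 2 × 0.8907 g H₂O ÷ 18.015 g/mol = 0.098884 mol
mass O = 0.7921 − (0.29694 + 0.099675) = 0.39549 g → mol O = 0.39549 ÷ 15.999 = 0.024719 mol
Divide by the smallest (0.024719 mol): C 1.000, H 4.000, O 1.000

CH4O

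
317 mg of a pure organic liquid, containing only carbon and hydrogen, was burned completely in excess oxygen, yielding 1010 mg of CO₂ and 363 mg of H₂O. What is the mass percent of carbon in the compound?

87.0%

mol C = 1.01 g CO₂ ÷ 44.009 g/mol = 0.02295 mol
mol H = 2 × 0.363 g H₂O ÷ 18.015 g/mol = 0.04030 mol
mass % C = 0.2757 g ÷ 0.317 g × 100%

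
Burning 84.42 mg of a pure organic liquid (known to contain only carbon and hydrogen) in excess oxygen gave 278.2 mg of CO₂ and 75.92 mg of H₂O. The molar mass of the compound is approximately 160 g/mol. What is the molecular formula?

C12H16

mol C = 0.2782 g CO₂ ÷ 44.009 g/mol = 0.0063214 mol
mol H = 2 × 0.07592 g H₂O ÷ 18.015 g/mol = 0.0084285 mol
Divide by the smallest (0.0063214 mol): C 1.000, H 1.333
Multiplying each by 3 gives whole numbers: C 3.00, H 4.00
Empirical formula: C3H4
Empirical-formula mass = 40.06 g/mol; 160 ÷ 40.06 ≈ 4, so the molecular formula is C12H16.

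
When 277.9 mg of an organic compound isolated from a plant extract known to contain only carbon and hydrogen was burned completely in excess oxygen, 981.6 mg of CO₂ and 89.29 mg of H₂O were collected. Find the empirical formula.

C9H4

mol C = 0.9816 g CO₂ ÷ 44.009 g/mol = 0.022305 mol
mol H = 2 × 0.08929 g H₂O ÷ 18.015 g/mol = 0.0099129 mol
Divide by the smallest (0.0099129 mol): C 2.250, H 1.000
Multiplying each by 4 gives whole numbers: C 9.00, H 4.00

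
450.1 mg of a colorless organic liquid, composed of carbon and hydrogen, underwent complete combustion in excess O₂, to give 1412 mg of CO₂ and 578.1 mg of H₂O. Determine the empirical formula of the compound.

mol C = 1.412 g CO₂ ÷ 44.009 g/mol = 0.032084 mol
mol H = 2 × 0.5781 g H₂O ÷ 18.015 g/mol = 0.064180 mol
Divide by the smallest (0.032084 mol): C 1.000, H 2.000

CH2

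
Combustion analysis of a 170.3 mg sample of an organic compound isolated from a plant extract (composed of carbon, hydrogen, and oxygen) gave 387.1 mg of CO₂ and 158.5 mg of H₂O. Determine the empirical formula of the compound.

C3H6O

mol C = 0.3871 g CO₂ ÷ 44.009 g/mol = 0.0087959 mol
mol H = 2 × 0.1585 g H₂O ÷ 18.015 g/mol = 0.017596 mol
mass O = 0.1703 − (0.10565 + 0.017737) = 0.046915 g → mol O = 0.046915 ÷ 15.999 = 0.0029324 mol
Divide by the smallest (0.0029324 mol): C 3.000, H 6.001, O 1.000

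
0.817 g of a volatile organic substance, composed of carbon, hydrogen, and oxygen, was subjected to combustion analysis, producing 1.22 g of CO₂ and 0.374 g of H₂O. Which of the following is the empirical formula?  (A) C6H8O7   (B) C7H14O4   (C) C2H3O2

mol C = 1.22 g CO₂ ÷ 44.009 g/mol = 0.02772 mol
mol H = 2 × 0.374 g H₂O ÷ 18.015 g/mol = 0.04152 mol
mass O = 0.817 − (0.3330 + 0.04185) = 0.4422 g → mol O = 0.4422 ÷ 15.999 = 0.02764 mol
Divide by the smallest (0.02764 mol): C 1.003, H 1.502, O 1.000
Multiplying each by 2 gives whole numbers: C 2.01, H 3.00, O 2.00

(C) C2H3O2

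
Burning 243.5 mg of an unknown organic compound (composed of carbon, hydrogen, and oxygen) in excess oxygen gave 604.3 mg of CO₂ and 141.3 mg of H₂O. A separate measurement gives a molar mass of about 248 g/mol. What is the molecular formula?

C14H16O4

mol C = 0.6043 g CO₂ ÷ 44.009 g/mol = 0.013731 mol
mol H = 2 × 0.1413 g H₂O ÷ 18.015 g/mol = 0.015687 mol
mass O = 0.2435 − (0.16493 + 0.015812) = 0.062761 g → mol O = 0.062761 ÷ 15.999 = 0.0039228 mol
Divide by the smallest (0.0039228 mol): C 3.500, H 3.999, O 1.000
Multiplying each by 2 gives whole numbers: C 7.00, H 8.00, O 2.00
Empirical formula: C7H8O2
Empirical-formula mass = 124.14 g/mol; 248 ÷ 124.14 ≈ 2, so the molecular formula is C14H16O4.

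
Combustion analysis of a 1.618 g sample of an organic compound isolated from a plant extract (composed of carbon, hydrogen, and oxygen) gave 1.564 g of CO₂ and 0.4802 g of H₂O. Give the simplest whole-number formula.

C2H3O4

mol C = 1.564 g CO₂ ÷ 44.009 g/mol = 0.035538 mol
mol H = 2 × 0.4802 g H₂O ÷ 18.015 g/mol = 0.053311 mol
mass O = 1.618 − (0.42685 + 0.053738) = 1.1374 g → mol O = 1.1374 ÷ 15.999 = 0.071093 mol
Divide by the smallest (0.035538 mol): C 1.000, H 1.500, O 2.000
Multiplying each by 2 gives whole numbers: C 2.00, H 3.00, O 4.00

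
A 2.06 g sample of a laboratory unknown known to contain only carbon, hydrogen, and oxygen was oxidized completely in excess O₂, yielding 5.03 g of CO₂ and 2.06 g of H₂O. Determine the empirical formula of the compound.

C4H8O

mol C = 5.03 g CO₂ ÷ 44.009 g/mol = 0.1143 mol
mol H = 2 × 2.06 g H₂O ÷ 18.015 g/mol = 0.2287 mol
mass O = 2.06 − (1.373 + 0.2305) = 0.4567 g → mol O = 0.4567 ÷ 15.999 = 0.02854 mol
Divide by the smallest (0.02854 mol): C 4.004, H 8.012, O 1.000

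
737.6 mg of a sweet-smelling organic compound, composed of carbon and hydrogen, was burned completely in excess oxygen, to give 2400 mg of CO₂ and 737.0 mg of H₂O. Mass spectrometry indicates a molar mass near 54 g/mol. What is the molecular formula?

mol C = 2.400 g CO₂ ÷ 44.009 g/mol = 0.054534 mol
mol H = 2 × 0.7370 g H₂O ÷ 18.015 g/mol = 0.081821 mol
Divide by the smallest (0.054534 mol): C 1.000, H 1.500
Multiplying each by 2 gives whole numbers: C 2.00, H 3.00
Empirical formula: C2H3
Empirical-formula mass = 27.05 g/mol; 54 ÷ 27.05 ≈ 2, so the molecular formula is C4H6.

C4H6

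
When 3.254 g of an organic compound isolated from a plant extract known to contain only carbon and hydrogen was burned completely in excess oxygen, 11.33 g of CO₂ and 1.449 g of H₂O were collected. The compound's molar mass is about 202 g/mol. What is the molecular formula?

mol C = 11.33 g CO₂ ÷ 44.009 g/mol = 0.25745 mol
mol H = 2 × 1.449 g H₂O ÷ 18.015 g/mol = 0.16087 mol
Divide by the smallest (0.16087 mol): C 1.600, H 1.000
Multiplying each by 5 gives whole numbers: C 8.00, H 5.00
Empirical formula: C8H5
Empirical-formula mass = 101.13 g/mol; 202 ÷ 101.13 ≈ 2, so the molecular formula is C16H10.

C16H10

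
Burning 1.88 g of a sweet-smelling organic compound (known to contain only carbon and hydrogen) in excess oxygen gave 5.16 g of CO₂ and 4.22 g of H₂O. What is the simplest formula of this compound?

CH4

mol C = 5.16 g CO₂ ÷ 44.009 g/mol = 0.1172 mol
mol H = 2 × 4.22 g H₂O ÷ 18.015 g/mol = 0.4685 mol
Divide by the smallest (0.1172 mol): C 1.000, H 3.996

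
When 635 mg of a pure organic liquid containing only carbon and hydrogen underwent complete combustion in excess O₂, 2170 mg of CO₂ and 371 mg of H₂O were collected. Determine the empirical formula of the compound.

mol C = 2.17 g CO₂ ÷ 44.009 g/mol = 0.04931 mol
mol H = 2 × 0.371 g H₂O ÷ 18.015 g/mol = 0.04119 mol
Divide by the smallest (0.04119 mol): C 1.197, H 1.000
Multiplying each by 5 gives whole numbers: C 5.99, H 5.00

C6H5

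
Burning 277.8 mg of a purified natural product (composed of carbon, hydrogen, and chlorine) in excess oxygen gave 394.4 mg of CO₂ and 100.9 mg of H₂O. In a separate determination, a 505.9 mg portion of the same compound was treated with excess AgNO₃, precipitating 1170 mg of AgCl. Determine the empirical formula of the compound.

mol C = 0.3944 g CO₂ ÷ 44.009 g/mol = 0.0089618 mol
mol H = 2 × 0.1009 g H₂O ÷ 18.015 g/mol = 0.011202 mol
From the AgCl data: mol Cl per gram of compound = (1.170 ÷ 143.318) ÷ 0.5059 = 0.016137 mol/g, so in the 0.2778 g combustion sample mol Cl = 0.0044828 mol
Divide by the smallest (0.0044828 mol): C 1.999, H 2.499, Cl 1.000
Multiplying each by 2 gives whole numbers: C 4.00, H 5.00, Cl 2.00

C4H5Cl2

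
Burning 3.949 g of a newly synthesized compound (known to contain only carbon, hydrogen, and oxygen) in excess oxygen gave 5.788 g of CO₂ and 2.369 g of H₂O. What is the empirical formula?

CH2O

mol C = 5.788 g CO₂ ÷ 44.009 g/mol = 0.13152 mol
mol H = 2 × 2.369 g H₂O ÷ 18.015 g/mol = 0.26300 mol
mass O = 3.949 − (1.5797 + 0.26511) = 2.1042 g → mol O = 2.1042 ÷ 15.999 = 0.13152 mol
Divide by the smallest (0.13152 mol): C 1.000, H 2.000, O 1.000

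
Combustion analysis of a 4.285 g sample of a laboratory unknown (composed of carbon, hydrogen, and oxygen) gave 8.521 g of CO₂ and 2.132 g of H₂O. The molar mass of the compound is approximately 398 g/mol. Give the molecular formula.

C18H22O10

mol C = 8.521 g CO₂ ÷ 44.009 g/mol = 0.19362 mol
mol H = 2 × 2.132 g H₂O ÷ 18.015 g/mol = 0.23669 mol
mass O = 4.285 − (2.3256 + 0.23859) = 1.7209 g → mol O = 1.7209 ÷ 15.999 = 0.10756 mol
Divide by the smallest (0.10756 mol): C 1.800, H 2.201, O 1.000
Multiplying each by 5 gives whole numbers: C 9.00, H 11.00, O 5.00
Empirical formula: C9H11O5
Empirical-formula mass = 199.18 g/mol; 398 ÷ 199.18 ≈ 2, so the molecular formula is C18H22O10.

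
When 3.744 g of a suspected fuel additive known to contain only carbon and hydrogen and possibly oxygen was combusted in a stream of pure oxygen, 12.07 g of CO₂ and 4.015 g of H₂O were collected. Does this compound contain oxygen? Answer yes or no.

mol C = 12.07 g CO₂ ÷ 44.009 g/mol = 0.27426 mol
mol H = 2 × 4.015 g H₂O ÷ 18.015 g/mol = 0.44574 mol
C and H together account for 3.7435 g — essentially the entire 3.744 g sample — so the compound contains no oxygen.

no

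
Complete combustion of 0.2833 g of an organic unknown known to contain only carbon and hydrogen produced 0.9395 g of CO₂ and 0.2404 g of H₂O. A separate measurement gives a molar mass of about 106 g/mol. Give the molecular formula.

mol C = 0.9395 g CO₂ ÷ 44.009 g/mol = 0.021348 mol
mol H = 2 × 0.2404 g H₂O ÷ 18.015 g/mol = 0.026689 mol
Divide by the smallest (0.021348 mol): C 1.000, H 1.250
Multiplying each by 4 gives whole numbers: C 4.00, H 5.00
Empirical formula: C4H5
Empirical-formula mass = 53.08 g/mol; 106 ÷ 53.08 ≈ 2, so the molecular formula is C8H10.

C8H10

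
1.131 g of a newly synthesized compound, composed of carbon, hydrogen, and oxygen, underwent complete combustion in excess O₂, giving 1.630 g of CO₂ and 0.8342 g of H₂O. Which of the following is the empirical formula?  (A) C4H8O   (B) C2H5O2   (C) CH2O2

(B) C2H5O2

mol C = 1.630 g CO₂ ÷ 44.009 g/mol = 0.037038 mol
mol H = 2 × 0.8342 g H₂O ÷ 18.015 g/mol = 0.092612 mol
mass O = 1.131 − (0.44486 + 0.093353) = 0.59279 g → mol O = 0.59279 ÷ 15.999 = 0.037051 mol
Divide by the smallest (0.037038 mol): C 1.000, H 2.500, O 1.000
Multiplying each by 2 gives whole numbers: C 2.00, H 5.00, O 2.00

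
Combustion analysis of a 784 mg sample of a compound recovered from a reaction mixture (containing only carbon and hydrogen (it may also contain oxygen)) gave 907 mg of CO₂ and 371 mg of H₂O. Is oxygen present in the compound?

yes

mol C = 0.907 g CO₂ ÷ 44.009 g/mol = 0.02061 mol
mol H = 2 × 0.371 g H₂O ÷ 18.015 g/mol = 0.04119 mol
C and H account for only 0.2891 g of the 0.784 g sample; the remaining 0.4949 g must be oxygen.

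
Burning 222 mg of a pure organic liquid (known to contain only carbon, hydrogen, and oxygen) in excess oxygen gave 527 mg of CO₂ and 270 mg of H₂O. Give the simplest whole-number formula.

C4H10O

mol C = 0.527 g CO₂ ÷ 44.009 g/mol = 0.01197 mol
mol H = 2 × 0.270 g H₂O ÷ 18.015 g/mol = 0.02998 mol
mass O = 0.222 − (0.1438 + 0.03021) = 0.04796 g → mol O = 0.04796 ÷ 15.999 = 0.002997 mol
Divide by the smallest (0.002997 mol): C 3.995, H 10.000, O 1.000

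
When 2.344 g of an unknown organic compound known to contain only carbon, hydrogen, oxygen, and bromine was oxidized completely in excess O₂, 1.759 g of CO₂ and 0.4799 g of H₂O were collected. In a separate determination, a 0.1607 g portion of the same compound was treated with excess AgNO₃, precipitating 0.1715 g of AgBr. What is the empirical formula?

C6H8Br2O7

mol C = 1.759 g CO₂ ÷ 44.009 g/mol = 0.039969 mol
mol H = 2 × 0.4799 g H₂O ÷ 18.015 g/mol = 0.053278 mol
From the AgBr data: mol Br per gram of compound = (0.1715 ÷ 187.772) ÷ 0.1607 = 0.0056835 mol/g, so in the 2.344 g combustion sample mol Br = 0.013322 mol
mass O = 2.344 − (0.48007 + 0.053704 + 1.0645) = 0.74573 g → mol O = 0.74573 ÷ 15.999 = 0.046611 mol
Divide by the smallest (0.013322 mol): C 3.000, H 3.999, Br 1.000, O 3.499
Multiplying each by 2 gives whole numbers: C 6.00, H 8.00, Br 2.00, O 7.00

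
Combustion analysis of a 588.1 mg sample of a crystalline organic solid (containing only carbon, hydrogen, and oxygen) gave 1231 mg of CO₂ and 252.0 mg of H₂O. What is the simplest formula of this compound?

mol C = 1.231 g CO₂ ÷ 44.009 g/mol = 0.027972 mol
mol H = 2 × 0.2520 g H₂O ÷ 18.015 g/mol = 0.027977 mol
mass O = 0.5881 − (0.33597 + 0.028200) = 0.22393 g → mol O = 0.22393 ÷ 15.999 = 0.013997 mol
Divide by the smallest (0.013997 mol): C 1.998, H 1.999, O 1.000

C2H2O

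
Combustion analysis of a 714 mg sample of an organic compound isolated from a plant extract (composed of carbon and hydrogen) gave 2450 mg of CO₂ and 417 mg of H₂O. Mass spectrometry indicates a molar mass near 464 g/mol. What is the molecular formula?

C36H30

mol C = 2.45 g CO₂ ÷ 44.009 g/mol = 0.05567 mol
mol H = 2 × 0.417 g H₂O ÷ 18.015 g/mol = 0.04629 mol
Divide by the smallest (0.04629 mol): C 1.203, H 1.000
Multiplying each by 5 gives whole numbers: C 6.01, H 5.00
Empirical formula: C6H5
Empirical-formula mass = 77.11 g/mol; 464 ÷ 77.11 ≈ 6, so the molecular formula is C36H30.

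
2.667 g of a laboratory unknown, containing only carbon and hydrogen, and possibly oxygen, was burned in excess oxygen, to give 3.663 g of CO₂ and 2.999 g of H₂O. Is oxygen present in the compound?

yes

mol C = 3.663 g CO₂ ÷ 44.009 g/mol = 0.083233 mol
mol H = 2 × 2.999 g H₂O ÷ 18.015 g/mol = 0.33294 mol
C and H account for only 1.3353 g of the 2.667 g sample; the remaining 1.3317 g must be oxygen.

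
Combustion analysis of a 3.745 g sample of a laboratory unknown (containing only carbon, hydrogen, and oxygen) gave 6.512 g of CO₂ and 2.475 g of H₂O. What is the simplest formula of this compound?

C7H13O5

mol C = 6.512 g CO₂ ÷ 44.009 g/mol = 0.14797 mol
mol H = 2 × 2.475 g H₂O ÷ 18.015 g/mol = 0.27477 mol
mass O = 3.745 − (1.7773 + 0.27697) = 1.6908 g → mol O = 1.6908 ÷ 15.999 = 0.10568 mol
Divide by the smallest (0.10568 mol): C 1.400, H 2.600, O 1.000
Multiplying each by 5 gives whole numbers: C 7.00, H 13.00, O 5.00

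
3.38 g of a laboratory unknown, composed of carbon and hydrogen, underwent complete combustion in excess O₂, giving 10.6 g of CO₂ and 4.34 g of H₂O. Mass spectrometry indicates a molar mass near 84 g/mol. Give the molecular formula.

mol C = 10.6 g CO₂ ÷ 44.009 g/mol = 0.2409 mol
mol H = 2 × 4.34 g H₂O ÷ 18.015 g/mol = 0.4818 mol
Divide by the smallest (0.2409 mol): C 1.000, H 2.000
Empirical formula: CH2
Empirical-formula mass = 14.03 g/mol; 84 ÷ 14.03 ≈ 6, so the molecular formula is C6H12.

C6H12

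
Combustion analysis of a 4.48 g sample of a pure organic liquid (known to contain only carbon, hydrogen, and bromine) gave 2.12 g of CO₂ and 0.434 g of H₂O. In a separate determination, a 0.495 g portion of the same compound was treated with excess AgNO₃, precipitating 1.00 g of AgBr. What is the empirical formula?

mol C = 2.12 g CO₂ ÷ 44.009 g/mol = 0.04817 mol
mol H = 2 × 0.434 g H₂O ÷ 18.015 g/mol = 0.04818 mol
From the AgBr data: mol Br per gram of compound = (1.00 ÷ 187.772) ÷ 0.495 = 0.01076 mol/g, so in the 4.48 g combustion sample mol Br = 0.04820 mol
Divide by the smallest (0.04817 mol): C 1.000, H 1.000, Br 1.001

CHBr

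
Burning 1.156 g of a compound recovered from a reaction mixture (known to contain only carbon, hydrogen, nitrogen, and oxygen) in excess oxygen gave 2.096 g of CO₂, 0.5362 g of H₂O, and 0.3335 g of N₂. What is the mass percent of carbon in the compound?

49.48%

mol C = 2.096 g CO₂ ÷ 44.009 g/mol = 0.047627 mol
mol H = 2 × 0.5362 g H₂O ÷ 18.015 g/mol = 0.059528 mol
mol N = 2 × 0.3335 g N₂ ÷ 28.014 g/mol = 0.023810 mol
mass O = 1.156 − (0.57204 + 0.060004 + 0.33350) = 0.19045 g → mol O = 0.19045 ÷ 15.999 = 0.011904 mol
mass % C = 0.57204 g ÷ 1.156 g × 100%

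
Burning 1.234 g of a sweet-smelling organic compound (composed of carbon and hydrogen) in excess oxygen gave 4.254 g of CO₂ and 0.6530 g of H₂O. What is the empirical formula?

mol C = 4.254 g CO₂ ÷ 44.009 g/mol = 0.096662 mol
mol H = 2 × 0.6530 g H₂O ÷ 18.015 g/mol = 0.072495 mol
Divide by the smallest (0.072495 mol): C 1.333, H 1.000
Multiplying each by 3 gives whole numbers: C 4.00, H 3.00

C4H3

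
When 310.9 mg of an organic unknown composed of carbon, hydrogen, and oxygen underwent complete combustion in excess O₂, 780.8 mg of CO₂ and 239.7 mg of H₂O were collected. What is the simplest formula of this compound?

C4H6O

mol C = 0.7808 g CO₂ ÷ 44.009 g/mol = 0.017742 mol
mol H = 2 × 0.2397 g H₂O ÷ 18.015 g/mol = 0.026611 mol
mass O = 0.3109 − (0.21310 + 0.026824) = 0.070979 g → mol O = 0.070979 ÷ 15.999 = 0.0044365 mol
Divide by the smallest (0.0044365 mol): C 3.999, H 5.998, O 1.000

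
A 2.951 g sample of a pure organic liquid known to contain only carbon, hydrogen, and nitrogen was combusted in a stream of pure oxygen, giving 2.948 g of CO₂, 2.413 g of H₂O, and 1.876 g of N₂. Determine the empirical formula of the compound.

mol C = 2.948 g CO₂ ÷ 44.009 g/mol = 0.066986 mol
mol H = 2 × 2.413 g H₂O ÷ 18.015 g/mol = 0.26789 mol
mol N = 2 × 1.876 g N₂ ÷ 28.014 g/mol = 0.13393 mol
Divide by the smallest (0.066986 mol): C 1.000, H 3.999, N 1.999

CH4N2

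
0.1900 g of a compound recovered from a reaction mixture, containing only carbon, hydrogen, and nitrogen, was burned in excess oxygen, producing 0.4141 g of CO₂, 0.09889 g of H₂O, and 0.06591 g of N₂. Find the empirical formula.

C6H7N3

mol C = 0.4141 g CO₂ ÷ 44.009 g/mol = 0.0094094 mol
mol H = 2 × 0.09889 g H₂O ÷ 18.015 g/mol = 0.010979 mol
mol N = 2 × 0.06591 g N₂ ÷ 28.014 g/mol = 0.0047055 mol
Divide by the smallest (0.0047055 mol): C 2.000, H 2.333, N 1.000
Multiplying each by 3 gives whole numbers: C 6.00, H 7.00, N 3.00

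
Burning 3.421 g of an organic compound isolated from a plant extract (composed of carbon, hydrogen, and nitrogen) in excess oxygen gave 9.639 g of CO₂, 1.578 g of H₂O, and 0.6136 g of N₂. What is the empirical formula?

mol C = 9.639 g CO₂ ÷ 44.009 g/mol = 0.21902 mol
mol H = 2 × 1.578 g H₂O ÷ 18.015 g/mol = 0.17519 mol
mol N = 2 × 0.6136 g N₂ ÷ 28.014 g/mol = 0.043807 mol
Divide by the smallest (0.043807 mol): C 5.000, H 3.999, N 1.000

C5H4N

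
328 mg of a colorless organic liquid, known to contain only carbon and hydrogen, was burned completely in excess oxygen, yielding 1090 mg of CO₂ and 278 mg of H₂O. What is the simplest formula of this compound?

C4H5

mol C = 1.09 g CO₂ ÷ 44.009 g/mol = 0.02477 mol
mol H = 2 × 0.278 g H₂O ÷ 18.015 g/mol = 0.03086 mol
Divide by the smallest (0.02477 mol): C 1.000, H 1.246
Multiplying each by 4 gives whole numbers: C 4.00, H 4.98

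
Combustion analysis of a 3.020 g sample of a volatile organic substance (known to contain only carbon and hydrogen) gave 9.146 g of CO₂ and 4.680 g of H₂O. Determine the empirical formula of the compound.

mol C = 9.146 g CO₂ ÷ 44.009 g/mol = 0.20782 mol
mol H = 2 × 4.680 g H₂O ÷ 18.015 g/mol = 0.51957 mol
Divide by the smallest (0.20782 mol): C 1.000, H 2.500
Multiplying each by 2 gives whole numbers: C 2.00, H 5.00

C2H5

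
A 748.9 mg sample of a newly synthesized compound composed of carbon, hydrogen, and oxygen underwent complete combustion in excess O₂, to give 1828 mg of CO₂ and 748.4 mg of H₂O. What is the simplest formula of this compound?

C4H8O

mol C = 1.828 g CO₂ ÷ 44.009 g/mol = 0.041537 mol
mol H = 2 × 0.7484 g H₂O ÷ 18.015 g/mol = 0.083086 mol
mass O = 0.7489 − (0.49890 + 0.083751) = 0.16625 g → mol O = 0.16625 ÷ 15.999 = 0.010391 mol
Divide by the smallest (0.010391 mol): C 3.997, H 7.996, O 1.000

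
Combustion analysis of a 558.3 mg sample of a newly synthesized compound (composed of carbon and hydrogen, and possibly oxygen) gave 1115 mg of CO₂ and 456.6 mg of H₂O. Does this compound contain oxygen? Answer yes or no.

yes

mol C = 1.115 g CO₂ ÷ 44.009 g/mol = 0.025336 mol
mol H = 2 × 0.4566 g H₂O ÷ 18.015 g/mol = 0.050691 mol
C and H account for only 0.35540 g of the 0.5583 g sample; the remaining 0.20290 g must be oxygen.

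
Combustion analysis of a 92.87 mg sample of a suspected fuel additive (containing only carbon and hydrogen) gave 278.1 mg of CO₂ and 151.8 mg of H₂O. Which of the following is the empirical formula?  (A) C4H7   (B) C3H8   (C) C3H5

(B) C3H8

mol C = 0.2781 g CO₂ ÷ 44.009 g/mol = 0.0063192 mol
mol H = 2 × 0.1518 g H₂O ÷ 18.015 g/mol = 0.016853 mol
Divide by the smallest (0.0063192 mol): C 1.000, H 2.667
Multiplying each by 3 gives whole numbers: C 3.00, H 8.00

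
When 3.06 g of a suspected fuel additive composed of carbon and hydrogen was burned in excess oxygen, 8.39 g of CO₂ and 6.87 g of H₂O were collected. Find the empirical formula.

CH4

mol C = 8.39 g CO₂ ÷ 44.009 g/mol = 0.1906 mol
mol H = 2 × 6.87 g H₂O ÷ 18.015 g/mol = 0.7627 mol
Divide by the smallest (0.1906 mol): C 1.000, H 4.001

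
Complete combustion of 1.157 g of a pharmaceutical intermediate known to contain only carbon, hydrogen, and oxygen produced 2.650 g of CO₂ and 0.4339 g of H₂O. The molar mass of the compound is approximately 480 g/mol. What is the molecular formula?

mol C = 2.650 g CO₂ ÷ 44.009 g/mol = 0.060215 mol
mol H = 2 × 0.4339 g H₂O ÷ 18.015 g/mol = 0.048171 mol
mass O = 1.157 − (0.72324 + 0.048556) = 0.38520 g → mol O = 0.38520 ÷ 15.999 = 0.024077 mol
Divide by the smallest (0.024077 mol): C 2.501, H 2.001, O 1.000
Multiplying each by 2 gives whole numbers: C 5.00, H 4.00, O 2.00
Empirical formula: C5H4O2
Empirical-formula mass = 96.08 g/mol; 480 ÷ 96.08 ≈ 5, so the molecular formula is C25H20O10.

C25H20O10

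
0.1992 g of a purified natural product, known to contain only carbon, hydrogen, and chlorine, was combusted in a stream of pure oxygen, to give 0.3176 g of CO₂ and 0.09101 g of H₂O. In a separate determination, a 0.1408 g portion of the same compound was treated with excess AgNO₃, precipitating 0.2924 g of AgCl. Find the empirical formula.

C5H7Cl2

mol C = 0.3176 g CO₂ ÷ 44.009 g/mol = 0.0072167 mol
mol H = 2 × 0.09101 g H₂O ÷ 18.015 g/mol = 0.010104 mol
From the AgCl data: mol Cl per gram of compound = (0.2924 ÷ 143.318) ÷ 0.1408 = 0.014490 mol/g, so in the 0.1992 g combustion sample mol Cl = 0.0028864 mol
Divide by the smallest (0.0028864 mol): C 2.500, H 3.500, Cl 1.000
Multiplying each by 2 gives whole numbers: C 5.00, H 7.00, Cl 2.00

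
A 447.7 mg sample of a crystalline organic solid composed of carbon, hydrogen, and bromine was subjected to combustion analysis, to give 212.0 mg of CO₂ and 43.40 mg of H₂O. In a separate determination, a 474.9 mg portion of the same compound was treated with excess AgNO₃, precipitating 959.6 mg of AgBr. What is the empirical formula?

mol C = 0.2120 g CO₂ ÷ 44.009 g/mol = 0.0048172 mol
mol H = 2 × 0.04340 g H₂O ÷ 18.015 g/mol = 0.0048182 mol
From the AgBr data: mol Br per gram of compound = (0.9596 ÷ 187.772) ÷ 0.4749 = 0.010761 mol/g, so in the 0.4477 g combustion sample mol Br = 0.0048178 mol
Divide by the smallest (0.0048172 mol): C 1.000, H 1.000, Br 1.000

CHBr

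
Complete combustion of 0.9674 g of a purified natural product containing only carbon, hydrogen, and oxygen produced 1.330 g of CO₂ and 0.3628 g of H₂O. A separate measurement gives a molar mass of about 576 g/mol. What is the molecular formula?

C18H24O21

mol C = 1.330 g CO₂ ÷ 44.009 g/mol = 0.030221 mol
mol H = 2 × 0.3628 g H₂O ÷ 18.015 g/mol = 0.040278 mol
mass O = 0.9674 − (0.36299 + 0.040600) = 0.56381 g → mol O = 0.56381 ÷ 15.999 = 0.035241 mol
Divide by the smallest (0.030221 mol): C 1.000, H 1.333, O 1.166
Multiplying each by 6 gives whole numbers: C 6.00, H 8.00, O 7.00
Empirical formula: C6H8O7
Empirical-formula mass = 192.12 g/mol; 576 ÷ 192.12 ≈ 3, so the molecular formula is C18H24O21.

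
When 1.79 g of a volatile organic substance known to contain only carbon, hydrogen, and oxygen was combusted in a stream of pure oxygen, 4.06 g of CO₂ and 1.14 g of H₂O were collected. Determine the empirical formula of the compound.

C8H11O3

mol C = 4.06 g CO₂ ÷ 44.009 g/mol = 0.09225 mol
mol H = 2 × 1.14 g H₂O ÷ 18.015 g/mol = 0.1266 mol
mass O = 1.79 − (1.108 + 0.1276) = 0.5544 g → mol O = 0.5544 ÷ 15.999 = 0.03465 mol
Divide by the smallest (0.03465 mol): C 2.662, H 3.653, O 1.000
Multiplying each by 3 gives whole numbers: C 7.99, H 10.96, O 3.00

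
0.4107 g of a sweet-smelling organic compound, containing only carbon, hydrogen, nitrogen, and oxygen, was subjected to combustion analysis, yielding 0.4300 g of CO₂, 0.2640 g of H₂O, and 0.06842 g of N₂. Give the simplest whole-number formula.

C4H12N2O5

mol C = 0.4300 g CO₂ ÷ 44.009 g/mol = 0.0097707 mol
mol H = 2 × 0.2640 g H₂O ÷ 18.015 g/mol = 0.029309 mol
mol N = 2 × 0.06842 g N₂ ÷ 28.014 g/mol = 0.0048847 mol
mass O = 0.4107 − (0.11736 + 0.029543 + 0.068420) = 0.19538 g → mol O = 0.19538 ÷ 15.999 = 0.012212 mol
Divide by the smallest (0.0048847 mol): C 2.000, H 6.000, N 1.000, O 2.500
Multiplying each by 2 gives whole numbers: C 4.00, H 12.00, N 2.00, O 5.00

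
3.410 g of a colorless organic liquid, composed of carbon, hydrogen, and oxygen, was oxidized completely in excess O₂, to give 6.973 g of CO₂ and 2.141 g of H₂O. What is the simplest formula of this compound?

mol C = 6.973 g CO₂ ÷ 44.009 g/mol = 0.15844 mol
mol H = 2 × 2.141 g H₂O ÷ 18.015 g/mol = 0.23769 mol
mass O = 3.410 − (1.9031 + 0.23959) = 1.2673 g → mol O = 1.2673 ÷ 15.999 = 0.079213 mol
Divide by the smallest (0.079213 mol): C 2.000, H 3.001, O 1.000

C2H3O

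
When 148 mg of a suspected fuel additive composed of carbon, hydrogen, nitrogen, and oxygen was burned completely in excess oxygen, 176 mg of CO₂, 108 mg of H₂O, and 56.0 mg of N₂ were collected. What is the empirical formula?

C2H6N2O

mol C = 0.176 g CO₂ ÷ 44.009 g/mol = 0.003999 mol
mol H = 2 × 0.108 g H₂O ÷ 18.015 g/mol = 0.01199 mol
mol N = 2 × 0.0560 g N₂ ÷ 28.014 g/mol = 0.003998 mol
mass O = 0.148 − (0.04803 + 0.01209 + 0.05600) = 0.03188 g → mol O = 0.03188 ÷ 15.999 = 0.001993 mol
Divide by the smallest (0.001993 mol): C 2.007, H 6.017, N 2.006, O 1.000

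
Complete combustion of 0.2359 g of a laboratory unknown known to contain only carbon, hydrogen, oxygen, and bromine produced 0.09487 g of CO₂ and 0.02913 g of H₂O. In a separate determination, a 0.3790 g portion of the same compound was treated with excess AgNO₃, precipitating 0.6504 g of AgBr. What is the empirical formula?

mol C = 0.09487 g CO₂ ÷ 44.009 g/mol = 0.0021557 mol
mol H = 2 × 0.02913 g H₂O ÷ 18.015 g/mol = 0.0032340 mol
From the AgBr data: mol Br per gram of compound = (0.6504 ÷ 187.772) ÷ 0.3790 = 0.0091392 mol/g, so in the 0.2359 g combustion sample mol Br = 0.0021559 mol
mass O = 0.2359 − (0.025892 + 0.0032598 + 0.17227) = 0.034479 g → mol O = 0.034479 ÷ 15.999 = 0.0021551 mol
Divide by the smallest (0.0021551 mol): C 1.000, H 1.501, Br 1.000, O 1.000
Multiplying each by 2 gives whole numbers: C 2.00, H 3.00, Br 2.00, O 2.00

C2H3Br2O2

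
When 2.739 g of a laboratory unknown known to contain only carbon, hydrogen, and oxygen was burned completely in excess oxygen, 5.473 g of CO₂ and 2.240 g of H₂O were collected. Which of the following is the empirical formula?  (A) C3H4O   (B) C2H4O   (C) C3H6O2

mol C = 5.473 g CO₂ ÷ 44.009 g/mol = 0.12436 mol
mol H = 2 × 2.240 g H₂O ÷ 18.015 g/mol = 0.24868 mol
mass O = 2.739 − (1.4937 + 0.25067) = 0.99463 g → mol O = 0.99463 ÷ 15.999 = 0.062168 mol
Divide by the smallest (0.062168 mol): C 2.000, H 4.000, O 1.000

(B) C2H4O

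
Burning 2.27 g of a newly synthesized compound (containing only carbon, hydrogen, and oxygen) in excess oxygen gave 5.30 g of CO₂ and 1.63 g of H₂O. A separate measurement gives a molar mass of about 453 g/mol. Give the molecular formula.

C24H36O8

mol C = 5.30 g CO₂ ÷ 44.009 g/mol = 0.1204 mol
mol H = 2 × 1.63 g H₂O ÷ 18.015 g/mol = 0.1810 mol
mass O = 2.27 − (1.446 + 0.1824) = 0.6411 g → mol O = 0.6411 ÷ 15.999 = 0.04007 mol
Divide by the smallest (0.04007 mol): C 3.005, H 4.516, O 1.000
Multiplying each by 2 gives whole numbers: C 6.01, H 9.03, O 2.00
Empirical formula: C6H9O2
Empirical-formula mass = 113.14 g/mol; 453 ÷ 113.14 ≈ 4, so the molecular formula is C24H36O8.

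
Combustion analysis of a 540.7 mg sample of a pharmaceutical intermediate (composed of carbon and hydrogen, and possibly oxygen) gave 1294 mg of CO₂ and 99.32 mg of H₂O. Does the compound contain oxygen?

yes

mol C = 1.294 g CO₂ ÷ 44.009 g/mol = 0.029403 mol
mol H = 2 × 0.09932 g H₂O ÷ 18.015 g/mol = 0.011026 mol
C and H account for only 0.36427 g of the 0.5407 g sample; the remaining 0.17643 g must be oxygen.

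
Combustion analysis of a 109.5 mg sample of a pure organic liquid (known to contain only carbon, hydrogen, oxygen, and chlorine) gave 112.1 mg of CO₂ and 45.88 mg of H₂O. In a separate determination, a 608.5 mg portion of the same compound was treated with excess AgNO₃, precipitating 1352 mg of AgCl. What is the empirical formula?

mol C = 0.1121 g CO₂ ÷ 44.009 g/mol = 0.0025472 mol
mol H = 2 × 0.04588 g H₂O ÷ 18.015 g/mol = 0.0050935 mol
From the AgCl data: mol Cl per gram of compound = (1.352 ÷ 143.318) ÷ 0.6085 = 0.015503 mol/g, so in the 0.1095 g combustion sample mol Cl = 0.0016976 mol
mass O = 0.1095 − (0.030594 + 0.0051343 + 0.060179) = 0.013592 g → mol O = 0.013592 ÷ 15.999 = 0.00084956 mol
Divide by the smallest (0.00084956 mol): C 2.998, H 5.995, Cl 1.998, O 1.000

C3H6Cl2O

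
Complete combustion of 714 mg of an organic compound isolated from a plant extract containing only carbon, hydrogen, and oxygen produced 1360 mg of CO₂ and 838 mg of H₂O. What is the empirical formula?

C2H6O

mol C = 1.36 g CO₂ ÷ 44.009 g/mol = 0.03090 mol
mol H = 2 × 0.838 g H₂O ÷ 18.015 g/mol = 0.09303 mol
mass O = 0.714 − (0.3712 + 0.09378) = 0.2490 g → mol O = 0.2490 ÷ 15.999 = 0.01557 mol
Divide by the smallest (0.01557 mol): C 1.985, H 5.977, O 1.000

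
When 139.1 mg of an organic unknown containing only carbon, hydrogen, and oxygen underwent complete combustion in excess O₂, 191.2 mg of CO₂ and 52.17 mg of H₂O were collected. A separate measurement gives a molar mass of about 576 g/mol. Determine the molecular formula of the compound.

C18H24O21

mol C = 0.1912 g CO₂ ÷ 44.009 g/mol = 0.0043446 mol
mol H = 2 × 0.05217 g H₂O ÷ 18.015 g/mol = 0.0057918 mol
mass O = 0.1391 − (0.052183 + 0.0058382) = 0.081079 g → mol O = 0.081079 ÷ 15.999 = 0.0050678 mol
Divide by the smallest (0.0043446 mol): C 1.000, H 1.333, O 1.166
Multiplying each by 6 gives whole numbers: C 6.00, H 8.00, O 7.00
Empirical formula: C6H8O7
Empirical-formula mass = 192.12 g/mol; 576 ÷ 192.12 ≈ 3, so the molecular formula is C18H24O21.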